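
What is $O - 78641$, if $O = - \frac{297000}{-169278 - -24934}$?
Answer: $- \frac{1418882438}{18043} \approx -78639.0$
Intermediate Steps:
$O = \frac{37125}{18043}$ ($O = - \frac{297000}{-169278 + 24934} = - \frac{297000}{-144344} = \left(-297000\right) \left(- \frac{1}{144344}\right) = \frac{37125}{18043} \approx 2.0576$)
$O - 78641 = \frac{37125}{18043} - 78641 = - \frac{1418882438}{18043}$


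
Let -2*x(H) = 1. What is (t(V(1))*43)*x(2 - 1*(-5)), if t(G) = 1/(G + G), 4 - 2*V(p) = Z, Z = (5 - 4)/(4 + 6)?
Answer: -215/39 ≈ -5.5128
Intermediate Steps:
Z = 1/10 ≈ 0.10000
x(H) = -1/2 (x(H) = -1/2*1 = -1/2)
V(p) = 39/20 (V(p) = 2 - 1/2*1/10 = 2 - 1/20 = 39/20)
t(G) = 1/(2*G)
(t(V(1))*43)*x(2 - 1*(-5)) = ((1/(2*(39/20)))*43)*(-1/2) = (((1/2)*(20/39))*43)*(-1/2) = ((10/39)*43)*(-1/2) = (430/39)*(-1/2) = -215/39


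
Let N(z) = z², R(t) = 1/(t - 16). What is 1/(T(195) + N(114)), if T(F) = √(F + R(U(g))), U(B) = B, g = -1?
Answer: 110466/1435614479 - √56338/2871228958 ≈ 7.6864e-5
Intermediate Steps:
R(t) = 1/(-16 + t)
T(F) = √(-1/17 + F) (T(F) = √(F + 1/(-16 - 1)) = √(F + 1/(-17)) = √(F - 1/17) = √(-1/17 + F))
1/(T(195) + N(114)) = 1/(√(-17 + 289*195)/17 + 114²) = 1/(√(-17 + 56355)/17 + 12996) = 1/(√56338/17 + 12996) = 1/(12996 + √56338/17)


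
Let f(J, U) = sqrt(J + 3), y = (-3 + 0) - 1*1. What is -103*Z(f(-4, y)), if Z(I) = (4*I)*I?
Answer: 412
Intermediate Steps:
y = -4 (y = -3 - 1 = -4)
f(J, U) = sqrt(3 + J)
Z(I) = 4*I**2
-103*Z(f(-4, y)) = -412*(sqrt(3 - 4))**2 = -412*(sqrt(-1))**2 = -412*I**2 = -412*(-1) = -103*(-4) = 412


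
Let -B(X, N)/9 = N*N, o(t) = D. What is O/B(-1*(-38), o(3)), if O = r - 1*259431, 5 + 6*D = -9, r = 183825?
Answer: 75606/49 ≈ 1543.0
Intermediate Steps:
D = -7/3 (D = -⅚ + (⅙)*(-9) = -⅚ - 3/2 = -7/3 ≈ -2.3333)
o(t) = -7/3
B(X, N) = -9*N² (B(X, N) = -9*N*N = -9*N²)
O = -75606 (O = 183825 - 1*259431 = 183825 - 259431 = -75606)
O/B(-1*(-38), o(3)) = -75606/((-9*(-7/3)²)) = -75606/((-9*49/9)) = -75606/(-49) = -75606*(-1/49) = 75606/49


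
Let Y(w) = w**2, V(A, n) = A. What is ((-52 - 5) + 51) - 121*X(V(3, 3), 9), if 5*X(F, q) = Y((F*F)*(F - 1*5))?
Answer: -39234/5 ≈ -7846.8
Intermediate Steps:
X(F, q) = F**4*(-5 + F)**2/5 (X(F, q) = ((F*F)*(F - 1*5))**2/5 = (F**2*(F - 5))**2/5 = (F**2*(-5 + F))**2/5 = (F**4*(-5 + F)**2)/5 = F**4*(-5 + F)**2/5)
((-52 - 5) + 51) - 121*X(V(3, 3), 9) = ((-52 - 5) + 51) - 121*3**4*(-5 + 3)**2/5 = (-57 + 51) - 121*81*(-2)**2/5 = -6 - 121*81*4/5 = -6 - 121*324/5 = -6 - 39204/5 = -39234/5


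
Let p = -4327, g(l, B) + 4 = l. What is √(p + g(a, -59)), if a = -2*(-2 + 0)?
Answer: I*√4327 ≈ 65.78*I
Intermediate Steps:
a = 4 (a = -2*(-2) = 4)
g(l, B) = -4 + l
√(p + g(a, -59)) = √(-4327 + (-4 + 4)) = √(-4327 + 0) = √(-4327) = I*√4327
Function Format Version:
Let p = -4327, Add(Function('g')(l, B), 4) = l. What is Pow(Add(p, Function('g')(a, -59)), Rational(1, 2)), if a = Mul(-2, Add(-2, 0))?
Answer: Mul(I, Pow(4327, Rational(1, 2))) ≈ Mul(65.780, I)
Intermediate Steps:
a = 4 (a = Mul(-2, -2) = 4)
Function('g')(l, B) = Add(-4, l)
Pow(Add(p, Function('g')(a, -59)), Rational(1, 2)) = Pow(Add(-4327, Add(-4, 4)), Rational(1, 2)) = Pow(Add(-4327, 0), Rational(1, 2)) = Pow(-4327, Rational(1, 2)) = Mul(I, Pow(4327, Rational(1, 2)))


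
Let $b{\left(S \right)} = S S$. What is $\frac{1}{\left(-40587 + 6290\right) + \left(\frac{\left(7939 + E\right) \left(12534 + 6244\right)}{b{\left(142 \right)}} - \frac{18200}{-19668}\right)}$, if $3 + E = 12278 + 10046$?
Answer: $- \frac{24786597}{151595743069} \approx -0.0001635$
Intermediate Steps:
$b{\left(S \right)} = S^{2}$
$E = 22321$ ($E = -3 + \left(12278 + 10046\right) = -3 + 22324 = 22321$)
$\frac{1}{\left(-40587 + 6290\right) + \left(\frac{\left(7939 + E\right) \left(12534 + 6244\right)}{b{\left(142 \right)}} - \frac{18200}{-19668}\right)} = \frac{1}{\left(-40587 + 6290\right) - \left(- \frac{4550}{4917} - \frac{\left(7939 + 22321\right) \left(12534 + 6244\right)}{142^{2}}\right)} = \frac{1}{-34297 - \left(- \frac{4550}{4917} - \frac{30260 \cdot 18778}{20164}\right)} = \frac{1}{-34297 + \left(568222280 \cdot \frac{1}{20164} + \frac{4550}{4917}\right)} = \frac{1}{-34297 + \left(\frac{142055570}{5041} + \frac{4550}{4917}\right)} = \frac{1}{-34297 + \frac{698510174240}{24786597}} = \frac{1}{- \frac{151595743069}{24786597}} = - \frac{24786597}{151595743069}$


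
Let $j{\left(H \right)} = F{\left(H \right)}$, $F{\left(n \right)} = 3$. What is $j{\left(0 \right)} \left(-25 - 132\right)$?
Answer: $-471$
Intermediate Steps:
$j{\left(H \right)} = 3$
$j{\left(0 \right)} \left(-25 - 132\right) = 3 \left(-25 - 132\right) = 3 \left(-157\right) = -471$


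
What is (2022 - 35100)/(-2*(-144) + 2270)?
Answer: -16539/1279 ≈ -12.931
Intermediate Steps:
(2022 - 35100)/(-2*(-144) + 2270) = -33078/(288 + 2270) = -33078/2558 = -33078*1/2558 = -16539/1279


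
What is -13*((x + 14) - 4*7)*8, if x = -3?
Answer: 1768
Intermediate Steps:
-13*((x + 14) - 4*7)*8 = -13*((-3 + 14) - 4*7)*8 = -13*(11 - 28)*8 = -13*(-17)*8 = 221*8 = 1768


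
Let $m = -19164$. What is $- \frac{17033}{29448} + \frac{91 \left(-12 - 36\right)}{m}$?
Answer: $- \frac{16482629}{47028456} \approx -0.35048$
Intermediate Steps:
$- \frac{17033}{29448} + \frac{91 \left(-12 - 36\right)}{m} = - \frac{17033}{29448} + \frac{91 \left(-12 - 36\right)}{-19164} = \left(-17033\right) \frac{1}{29448} + 91 \left(-48\right) \left(- \frac{1}{19164}\right) = - \frac{17033}{29448} - - \frac{364}{1597} = - \frac{17033}{29448} + \frac{364}{1597} = - \frac{16482629}{47028456}$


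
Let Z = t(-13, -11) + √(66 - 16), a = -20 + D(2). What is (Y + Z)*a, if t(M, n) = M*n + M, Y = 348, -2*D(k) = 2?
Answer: -10038 - 105*√2 ≈ -10187.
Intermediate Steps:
D(k) = -1 (D(k) = -½*2 = -1)
a = -21 (a = -20 - 1 = -21)
t(M, n) = M + M*n
Z = 130 + 5*√2 (Z = -13*(1 - 11) + √(66 - 16) = -13*(-10) + √50 = 130 + 5*√2 ≈ 137.07)
(Y + Z)*a = (348 + (130 + 5*√2))*(-21) = (478 + 5*√2)*(-21) = -10038 - 105*√2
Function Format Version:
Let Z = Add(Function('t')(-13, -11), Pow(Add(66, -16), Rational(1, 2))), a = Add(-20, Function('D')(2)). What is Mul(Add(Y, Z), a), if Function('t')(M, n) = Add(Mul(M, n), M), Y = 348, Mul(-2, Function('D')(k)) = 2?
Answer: Add(-10038, Mul(-105, Pow(2, Rational(1, 2)))) ≈ -10187.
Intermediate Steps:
Function('D')(k) = -1 (Function('D')(k) = Mul(Rational(-1, 2), 2) = -1)
a = -21 (a = Add(-20, -1) = -21)
Function('t')(M, n) = Add(M, Mul(M, n))
Z = Add(130, Mul(5, Pow(2, Rational(1, 2)))) (Z = Add(Mul(-13, Add(1, -11)), Pow(Add(66, -16), Rational(1, 2))) = Add(Mul(-13, -10), Pow(50, Rational(1, 2))) = Add(130, Mul(5, Pow(2, Rational(1, 2)))) ≈ 137.07)
Mul(Add(Y, Z), a) = Mul(Add(348, Add(130, Mul(5, Pow(2, Rational(1, 2))))), -21) = Mul(Add(478, Mul(5, Pow(2, Rational(1, 2)))), -21) = Add(-10038, Mul(-105, Pow(2, Rational(1, 2))))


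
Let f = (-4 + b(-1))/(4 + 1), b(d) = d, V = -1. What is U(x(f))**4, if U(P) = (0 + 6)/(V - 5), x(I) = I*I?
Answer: 1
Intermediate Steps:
f = -1 (f = (-4 - 1)/(4 + 1) = -5/5 = -5*1/5 = -1)
x(I) = I**2
U(P) = -1 (U(P) = (0 + 6)/(-1 - 5) = 6/(-6) = 6*(-1/6) = -1)
U(x(f))**4 = (-1)**4 = 1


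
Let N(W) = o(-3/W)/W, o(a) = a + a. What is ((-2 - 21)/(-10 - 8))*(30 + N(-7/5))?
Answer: 5060/147 ≈ 34.422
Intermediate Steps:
o(a) = 2*a
N(W) = -6/W² (N(W) = (2*(-3/W))/W = (-6/W)/W = -6/W²)
((-2 - 21)/(-10 - 8))*(30 + N(-7/5)) = ((-2 - 21)/(-10 - 8))*(30 - 6/(-7/5)²) = (-23/(-18))*(30 - 6/(-7*⅕)²) = (-23*(-1/18))*(30 - 6/(-7/5)²) = 23*(30 - 6*25/49)/18 = 23*(30 - 150/49)/18 = (23/18)*(1320/49) = 5060/147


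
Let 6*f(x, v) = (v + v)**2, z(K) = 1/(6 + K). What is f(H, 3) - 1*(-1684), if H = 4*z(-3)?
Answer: 1690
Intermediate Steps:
H = 4/3 (H = 4/(6 - 3) = 4/3 ≈ 1.3333)
f(x, v) = 2*v**2/3 (f(x, v) = (v + v)**2/6 = (2*v)**2/6 = (4*v**2)/6 = 2*v**2/3)
f(H, 3) - 1*(-1684) = (2/3)*3**2 - 1*(-1684) = (2/3)*9 + 1684 = 6 + 1684 = 1690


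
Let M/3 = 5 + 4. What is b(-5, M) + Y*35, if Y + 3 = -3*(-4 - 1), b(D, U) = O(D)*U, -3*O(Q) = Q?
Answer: 465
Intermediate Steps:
O(Q) = -Q/3
M = 27 (M = 3*(5 + 4) = 3*9 = 27)
b(D, U) = -D*U/3 (b(D, U) = (-D/3)*U = -D*U/3)
Y = 12 (Y = -3 - 3*(-4 - 1) = -3 - 3*(-5) = -3 + 15 = 12)
b(-5, M) + Y*35 = -⅓*(-5)*27 + 12*35 = 45 + 420 = 465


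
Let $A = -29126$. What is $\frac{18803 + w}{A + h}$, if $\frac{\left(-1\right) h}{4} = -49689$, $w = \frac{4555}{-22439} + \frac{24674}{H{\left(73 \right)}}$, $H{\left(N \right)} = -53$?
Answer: $\frac{2180788610}{20173536121} \approx 0.1081$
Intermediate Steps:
$w = - \frac{553901301}{1189267}$ ($w = \frac{4555}{-22439} + \frac{24674}{-53} = 4555 \left(- \frac{1}{22439}\right) + 24674 \left(- \frac{1}{53}\right) = - \frac{4555}{22439} - \frac{24674}{53} = - \frac{553901301}{1189267} \approx -465.75$)
$h = 198756$ ($h = \left(-4\right) \left(-49689\right) = 198756$)
$\frac{18803 + w}{A + h} = \frac{18803 - \frac{553901301}{1189267}}{-29126 + 198756} = \frac{21807886100}{1189267 \cdot 169630} = \frac{21807886100}{1189267} \cdot \frac{1}{169630} = \frac{2180788610}{20173536121}$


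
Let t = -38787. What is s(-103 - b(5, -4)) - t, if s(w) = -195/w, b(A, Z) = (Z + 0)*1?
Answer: 1280036/33 ≈ 38789.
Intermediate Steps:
b(A, Z) = Z (b(A, Z) = Z*1 = Z)
s(-103 - b(5, -4)) - t = -195/(-103 - 1*(-4)) - 1*(-38787) = -195/(-103 + 4) + 38787 = -195/(-99) + 38787 = -195*(-1/99) + 38787 = 65/33 + 38787 = 1280036/33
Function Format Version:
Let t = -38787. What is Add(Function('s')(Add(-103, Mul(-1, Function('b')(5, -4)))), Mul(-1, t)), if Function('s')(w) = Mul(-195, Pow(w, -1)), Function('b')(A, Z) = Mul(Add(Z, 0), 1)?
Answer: Rational(1280036, 33) ≈ 38789.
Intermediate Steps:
Function('b')(A, Z) = Z (Function('b')(A, Z) = Mul(Z, 1) = Z)
Add(Function('s')(Add(-103, Mul(-1, Function('b')(5, -4)))), Mul(-1, t)) = Add(Mul(-195, Pow(Add(-103, Mul(-1, -4)), -1)), Mul(-1, -38787)) = Add(Mul(-195, Pow(Add(-103, 4), -1)), 38787) = Add(Mul(-195, Pow(-99, -1)), 38787) = Add(Mul(-195, Rational(-1, 99)), 38787) = Add(Rational(65, 33), 38787) = Rational(1280036, 33)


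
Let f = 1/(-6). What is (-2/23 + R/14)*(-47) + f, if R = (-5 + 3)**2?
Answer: -9185/966 ≈ -9.5083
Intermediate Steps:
f = -1/6 ≈ -0.16667
R = 4 (R = (-2)**2 = 4)
(-2/23 + R/14)*(-47) + f = (-2/23 + 4/14)*(-47) - 1/6 = (-2*1/23 + 4*(1/14))*(-47) - 1/6 = (-2/23 + 2/7)*(-47) - 1/6 = (32/161)*(-47) - 1/6 = -1504/161 - 1/6 = -9185/966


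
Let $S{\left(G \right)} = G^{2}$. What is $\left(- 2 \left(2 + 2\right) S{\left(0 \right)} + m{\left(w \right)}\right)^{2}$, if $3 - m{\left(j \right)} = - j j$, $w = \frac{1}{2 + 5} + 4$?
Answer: $\frac{976144}{2401} \approx 406.56$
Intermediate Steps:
$w = \frac{29}{7}$ ($w = \frac{1}{7} + 4 = \frac{29}{7} \approx 4.1429$)
$m{\left(j \right)} = 3 + j^{2}$ ($m{\left(j \right)} = 3 - - j j = 3 - - j^{2} = 3 + j^{2}$)
$\left(- 2 \left(2 + 2\right) S{\left(0 \right)} + m{\left(w \right)}\right)^{2} = \left(- 2 \left(2 + 2\right) 0^{2} + \left(3 + \left(\frac{29}{7}\right)^{2}\right)\right)^{2} = \left(\left(-2\right) 4 \cdot 0 + \left(3 + \frac{841}{49}\right)\right)^{2} = \left(\left(-8\right) 0 + \frac{988}{49}\right)^{2} = \left(0 + \frac{988}{49}\right)^{2} = \left(\frac{988}{49}\right)^{2} = \frac{976144}{2401}$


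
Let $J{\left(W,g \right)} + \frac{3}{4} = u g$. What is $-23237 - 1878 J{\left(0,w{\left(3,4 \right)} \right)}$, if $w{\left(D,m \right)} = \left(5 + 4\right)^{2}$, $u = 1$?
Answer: $- \frac{347893}{2} \approx -1.7395 \cdot 10^{5}$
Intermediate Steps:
$w{\left(D,m \right)} = 81$ ($w{\left(D,m \right)} = 9^{2} = 81$)
$J{\left(W,g \right)} = - \frac{3}{4} + g$ ($J{\left(W,g \right)} = - \frac{3}{4} + 1 g = - \frac{3}{4} + g$)
$-23237 - 1878 J{\left(0,w{\left(3,4 \right)} \right)} = -23237 - 1878 \left(- \frac{3}{4} + 81\right) = -23237 - 1878 \cdot \frac{321}{4} = -23237 - \frac{301419}{2} = - \frac{347893}{2}$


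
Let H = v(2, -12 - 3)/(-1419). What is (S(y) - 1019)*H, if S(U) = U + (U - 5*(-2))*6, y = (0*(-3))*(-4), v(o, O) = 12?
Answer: 3836/473 ≈ 8.1099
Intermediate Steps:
y = 0 (y = 0*(-4) = 0)
H = -4/473 (H = 12/(-1419) = 12*(-1/1419) = -4/473 ≈ -0.0084567)
S(U) = 60 + 7*U (S(U) = U + (U + 10)*6 = U + (10 + U)*6 = U + (60 + 6*U) = 60 + 7*U)
(S(y) - 1019)*H = ((60 + 7*0) - 1019)*(-4/473) = ((60 + 0) - 1019)*(-4/473) = (60 - 1019)*(-4/473) = -959*(-4/473) = 3836/473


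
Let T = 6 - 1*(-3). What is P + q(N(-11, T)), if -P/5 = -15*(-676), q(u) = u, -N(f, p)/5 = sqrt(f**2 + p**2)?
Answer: -50700 - 5*sqrt(202) ≈ -50771.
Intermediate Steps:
T = 9 (T = 6 + 3 = 9)
N(f, p) = -5*sqrt(f**2 + p**2)
P = -50700 (P = -(-75)*(-676) = -5*10140 = -50700)
P + q(N(-11, T)) = -50700 - 5*sqrt((-11)**2 + 9**2) = -50700 - 5*sqrt(121 + 81) = -50700 - 5*sqrt(202)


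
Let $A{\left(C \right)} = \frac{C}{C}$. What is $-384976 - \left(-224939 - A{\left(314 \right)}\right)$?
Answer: $-160036$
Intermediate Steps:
$A{\left(C \right)} = 1$
$-384976 - \left(-224939 - A{\left(314 \right)}\right) = -384976 - \left(-224939 - 1\right) = -384976 - -224940 = -384976 + 224940 = -160036$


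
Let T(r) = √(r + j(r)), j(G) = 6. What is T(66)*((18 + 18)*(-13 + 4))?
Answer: -1944*√2 ≈ -2749.2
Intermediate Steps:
T(r) = √(6 + r) (T(r) = √(r + 6) = √(6 + r))
T(66)*((18 + 18)*(-13 + 4)) = √(6 + 66)*((18 + 18)*(-13 + 4)) = √72*(36*(-9)) = (6*√2)*(-324) = -1944*√2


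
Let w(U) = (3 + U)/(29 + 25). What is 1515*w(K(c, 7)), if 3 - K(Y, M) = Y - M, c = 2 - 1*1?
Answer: 1010/3 ≈ 336.67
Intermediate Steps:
c = 1 (c = 2 - 1 = 1)
K(Y, M) = 3 + M - Y (K(Y, M) = 3 - (Y - M) = 3 + (M - Y) = 3 + M - Y)
w(U) = 1/18 + U/54 (w(U) = (3 + U)/54 = (3 + U)*(1/54) = 1/18 + U/54)
1515*w(K(c, 7)) = 1515*(1/18 + (3 + 7 - 1*1)/54) = 1515*(1/18 + (3 + 7 - 1)/54) = 1515*(1/18 + (1/54)*9) = 1515*(1/18 + ⅙) = 1515*(2/9) = 1010/3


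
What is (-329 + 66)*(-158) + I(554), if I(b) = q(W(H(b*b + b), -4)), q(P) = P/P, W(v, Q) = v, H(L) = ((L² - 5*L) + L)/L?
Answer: 41555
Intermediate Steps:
H(L) = (L² - 4*L)/L
q(P) = 1
I(b) = 1
(-329 + 66)*(-158) + I(554) = (-329 + 66)*(-158) + 1 = -263*(-158) + 1 = 41554 + 1 = 41555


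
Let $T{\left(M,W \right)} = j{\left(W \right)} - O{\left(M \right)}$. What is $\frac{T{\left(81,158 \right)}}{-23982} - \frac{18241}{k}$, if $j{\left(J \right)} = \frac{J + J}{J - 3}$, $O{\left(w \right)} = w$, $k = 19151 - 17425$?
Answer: $- \frac{16946125774}{1603976115} \approx -10.565$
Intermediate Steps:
$k = 1726$ ($k = 19151 - 17425 = 1726$)
$j{\left(J \right)} = \frac{2 J}{-3 + J}$
$T{\left(M,W \right)} = - M + \frac{2 W}{-3 + W}$ ($T{\left(M,W \right)} = \frac{2 W}{-3 + W} - M = - M + \frac{2 W}{-3 + W}$)
$\frac{T{\left(81,158 \right)}}{-23982} - \frac{18241}{k} = \frac{\frac{1}{-3 + 158} \left(2 \cdot 158 - 81 \left(-3 + 158\right)\right)}{-23982} - \frac{18241}{1726} = \frac{316 - 81 \cdot 155}{155} \left(- \frac{1}{23982}\right) - \frac{18241}{1726} = \frac{316 - 12555}{155} \left(- \frac{1}{23982}\right) - \frac{18241}{1726} = \frac{1}{155} \left(-12239\right) \left(- \frac{1}{23982}\right) - \frac{18241}{1726} = \left(- \frac{12239}{155}\right) \left(- \frac{1}{23982}\right) - \frac{18241}{1726} = \frac{12239}{3717210} - \frac{18241}{1726} = - \frac{16946125774}{1603976115}$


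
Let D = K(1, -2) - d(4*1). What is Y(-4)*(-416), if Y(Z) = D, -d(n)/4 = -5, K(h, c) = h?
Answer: 7904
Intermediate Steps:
d(n) = 20 (d(n) = -4*(-5) = 20)
D = -19 (D = 1 - 1*20 = 1 - 20 = -19)
Y(Z) = -19
Y(-4)*(-416) = -19*(-416) = 7904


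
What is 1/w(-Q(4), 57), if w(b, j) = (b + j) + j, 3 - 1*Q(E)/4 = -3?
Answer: 1/90 ≈ 0.011111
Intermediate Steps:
Q(E) = 24 (Q(E) = 12 - 4*(-3) = 12 + 12 = 24)
w(b, j) = b + 2*j
1/w(-Q(4), 57) = 1/(-1*24 + 2*57) = 1/(-24 + 114) = 1/90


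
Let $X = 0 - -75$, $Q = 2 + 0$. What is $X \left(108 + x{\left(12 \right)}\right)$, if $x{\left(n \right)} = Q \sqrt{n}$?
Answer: $8100 + 300 \sqrt{3} \approx 8619.6$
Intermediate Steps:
$Q = 2$
$X = 75$ ($X = 0 + 75 = 75$)
$x{\left(n \right)} = 2 \sqrt{n}$
$X \left(108 + x{\left(12 \right)}\right) = 75 \left(108 + 2 \sqrt{12}\right) = 75 \left(108 + 2 \cdot 2 \sqrt{3}\right) = 75 \left(108 + 4 \sqrt{3}\right) = 8100 + 300 \sqrt{3}$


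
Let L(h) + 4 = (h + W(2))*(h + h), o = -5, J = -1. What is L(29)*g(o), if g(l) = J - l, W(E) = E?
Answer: 7176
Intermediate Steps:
L(h) = -4 + 2*h*(2 + h) (L(h) = -4 + (h + 2)*(h + h) = -4 + (2 + h)*(2*h) = -4 + 2*h*(2 + h))
g(l) = -1 - l
L(29)*g(o) = (-4 + 2*29**2 + 4*29)*(-1 - 1*(-5)) = (-4 + 2*841 + 116)*(-1 + 5) = (-4 + 1682 + 116)*4 = 1794*4 = 7176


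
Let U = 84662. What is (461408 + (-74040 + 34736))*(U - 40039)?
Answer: 18835546792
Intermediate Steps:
(461408 + (-74040 + 34736))*(U - 40039) = (461408 + (-74040 + 34736))*(84662 - 40039) = (461408 - 39304)*44623 = 422104*44623 = 18835546792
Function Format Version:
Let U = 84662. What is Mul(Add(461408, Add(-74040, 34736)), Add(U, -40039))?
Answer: 18835546792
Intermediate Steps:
Mul(Add(461408, Add(-74040, 34736)), Add(U, -40039)) = Mul(Add(461408, Add(-74040, 34736)), Add(84662, -40039)) = Mul(Add(461408, -39304), 44623) = Mul(422104, 44623) = 18835546792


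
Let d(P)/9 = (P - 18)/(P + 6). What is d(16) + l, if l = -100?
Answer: -1109/11 ≈ -100.82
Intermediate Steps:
d(P) = 9*(-18 + P)/(6 + P) (d(P) = 9*((P - 18)/(P + 6)) = 9*((-18 + P)/(6 + P)) = 9*(-18 + P)/(6 + P))
d(16) + l = 9*(-18 + 16)/(6 + 16) - 100 = 9*(-2)/22 - 100 = 9*(1/22)*(-2) - 100 = -9/11 - 100 = -1109/11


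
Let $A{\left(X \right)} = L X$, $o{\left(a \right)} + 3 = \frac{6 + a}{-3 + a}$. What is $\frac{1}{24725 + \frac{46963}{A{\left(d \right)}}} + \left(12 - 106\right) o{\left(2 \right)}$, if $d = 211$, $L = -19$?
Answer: $\frac{102444135117}{99075562} \approx 1034.0$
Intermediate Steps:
$o{\left(a \right)} = -3 + \frac{6 + a}{-3 + a}$
$A{\left(X \right)} = - 19 X$
$\frac{1}{24725 + \frac{46963}{A{\left(d \right)}}} + \left(12 - 106\right) o{\left(2 \right)} = \frac{1}{24725 + \frac{46963}{\left(-19\right) 211}} + \left(12 - 106\right) \frac{15 - 4}{-3 + 2} = \frac{1}{24725 + \frac{46963}{-4009}} - 94 \frac{15 - 4}{-1} = \frac{1}{24725 + 46963 \left(- \frac{1}{4009}\right)} - 94 \left(\left(-1\right) 11\right) = \frac{1}{24725 - \frac{46963}{4009}} - -1034 = \frac{1}{\frac{99075562}{4009}} + 1034 = \frac{4009}{99075562} + 1034 = \frac{102444135117}{99075562}$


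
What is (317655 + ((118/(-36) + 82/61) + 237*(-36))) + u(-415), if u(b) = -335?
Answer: 339047101/1098 ≈ 3.0879e+5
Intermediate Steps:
(317655 + ((118/(-36) + 82/61) + 237*(-36))) + u(-415) = (317655 + ((118/(-36) + 82/61) + 237*(-36))) - 335 = (317655 + ((118*(-1/36) + 82*(1/61)) - 8532)) - 335 = (317655 + ((-59/18 + 82/61) - 8532)) - 335 = (317655 + (-2123/1098 - 8532)) - 335 = (317655 - 9370259/1098) - 335 = 339414931/1098 - 335 = 339047101/1098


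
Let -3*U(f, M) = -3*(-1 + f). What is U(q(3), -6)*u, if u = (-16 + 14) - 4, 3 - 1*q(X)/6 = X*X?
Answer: 222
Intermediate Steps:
q(X) = 18 - 6*X**2 (q(X) = 18 - 6*X*X = 18 - 6*X**2)
u = -6 (u = -2 - 4 = -6)
U(f, M) = -1 + f (U(f, M) = -(-1)*(-1 + f) = -(3 - 3*f)/3 = -1 + f)
U(q(3), -6)*u = (-1 + (18 - 6*3**2))*(-6) = (-1 + (18 - 6*9))*(-6) = (-1 + (18 - 54))*(-6) = (-1 - 36)*(-6) = -37*(-6) = 222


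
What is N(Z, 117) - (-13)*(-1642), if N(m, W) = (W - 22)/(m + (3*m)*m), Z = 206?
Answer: -2721913749/127514 ≈ -21346.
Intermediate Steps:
N(m, W) = (-22 + W)/(m + 3*m**2)
N(Z, 117) - (-13)*(-1642) = (-22 + 117)/(206*(1 + 3*206)) - (-13)*(-1642) = (1/206)*95/(1 + 618) - 1*21346 = (1/206)*95/619 - 21346 = (1/206)*(1/619)*95 - 21346 = 95/127514 - 21346 = -2721913749/127514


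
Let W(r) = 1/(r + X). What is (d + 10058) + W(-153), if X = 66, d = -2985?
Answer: 615350/87 ≈ 7073.0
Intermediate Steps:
W(r) = 1/(66 + r) (W(r) = 1/(r + 66) = 1/(66 + r))
(d + 10058) + W(-153) = (-2985 + 10058) + 1/(66 - 153) = 7073 + 1/(-87) = 7073 - 1/87 = 615350/87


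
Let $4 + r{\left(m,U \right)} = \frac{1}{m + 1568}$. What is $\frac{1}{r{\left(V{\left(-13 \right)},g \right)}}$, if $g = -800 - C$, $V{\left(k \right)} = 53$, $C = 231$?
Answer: $- \frac{1621}{6483} \approx -0.25004$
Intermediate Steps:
$g = -1031$ ($g = -800 - 231 = -1031$)
$r{\left(m,U \right)} = -4 + \frac{1}{1568 + m}$ ($r{\left(m,U \right)} = -4 + \frac{1}{m + 1568} = -4 + \frac{1}{1568 + m}$)
$\frac{1}{r{\left(V{\left(-13 \right)},g \right)}} = \frac{1}{\frac{1}{1568 + 53} \left(-6271 - 212\right)} = \frac{1}{\frac{1}{1621} \left(-6271 - 212\right)} = \frac{1}{\frac{1}{1621} \left(-6483\right)} = \frac{1}{- \frac{6483}{1621}} = - \frac{1621}{6483}$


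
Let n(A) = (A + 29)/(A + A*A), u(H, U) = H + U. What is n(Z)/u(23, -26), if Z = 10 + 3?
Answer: -1/13 ≈ -0.076923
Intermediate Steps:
Z = 13
n(A) = (29 + A)/(A + A**2)
n(Z)/u(23, -26) = ((29 + 13)/(13*(1 + 13)))/(23 - 26) = ((1/13)*42/14)/(-3) = ((1/13)*(1/14)*42)*(-1/3) = (3/13)*(-1/3) = -1/13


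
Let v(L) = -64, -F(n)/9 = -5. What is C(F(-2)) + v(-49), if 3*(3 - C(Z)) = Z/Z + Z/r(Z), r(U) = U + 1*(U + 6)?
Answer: -5903/96 ≈ -61.490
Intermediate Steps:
F(n) = 45 (F(n) = -9*(-5) = 45)
r(U) = 6 + 2*U (r(U) = U + 1*(6 + U) = U + (6 + U) = 6 + 2*U)
C(Z) = 8/3 - Z/(3*(6 + 2*Z)) (C(Z) = 3 - (Z/Z + Z/(6 + 2*Z))/3 = 3 - (1 + Z/(6 + 2*Z))/3 = 3 + (-⅓ - Z/(3*(6 + 2*Z))) = 8/3 - Z/(3*(6 + 2*Z)))
C(F(-2)) + v(-49) = (16 + 5*45)/(2*(3 + 45)) - 64 = (½)*(16 + 225)/48 - 64 = (½)*(1/48)*241 - 64 = 241/96 - 64 = -5903/96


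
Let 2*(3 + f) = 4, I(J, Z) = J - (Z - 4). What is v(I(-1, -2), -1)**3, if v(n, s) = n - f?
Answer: 216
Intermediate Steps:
I(J, Z) = 4 + J - Z (I(J, Z) = J - (-4 + Z) = J + (4 - Z) = 4 + J - Z)
f = -1 (f = -3 + (1/2)*4 = -3 + 2 = -1)
v(n, s) = 1 + n (v(n, s) = n - 1*(-1) = n + 1 = 1 + n)
v(I(-1, -2), -1)**3 = (1 + (4 - 1 - 1*(-2)))**3 = (1 + (4 - 1 + 2))**3 = (1 + 5)**3 = 6**3 = 216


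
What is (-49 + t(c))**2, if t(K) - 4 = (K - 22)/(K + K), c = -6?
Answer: 16384/9 ≈ 1820.4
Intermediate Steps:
t(K) = 4 + (-22 + K)/(2*K) (t(K) = 4 + (K - 22)/(K + K) = 4 + (-22 + K)/((2*K)) = 4 + (-22 + K)*(1/(2*K)) = 4 + (-22 + K)/(2*K))
(-49 + t(c))**2 = (-49 + (9/2 - 11/(-6)))**2 = (-49 + (9/2 - 11*(-1/6)))**2 = (-49 + (9/2 + 11/6))**2 = (-49 + 19/3)**2 = (-128/3)**2 = 16384/9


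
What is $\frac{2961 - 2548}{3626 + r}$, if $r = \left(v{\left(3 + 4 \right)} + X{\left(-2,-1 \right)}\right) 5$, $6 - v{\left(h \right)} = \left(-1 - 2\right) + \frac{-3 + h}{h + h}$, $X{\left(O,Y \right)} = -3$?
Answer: $\frac{2891}{25582} \approx 0.11301$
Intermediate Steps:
$v{\left(h \right)} = 9 - \frac{-3 + h}{2 h}$ ($v{\left(h \right)} = 6 - \left(\left(-1 - 2\right) + \frac{-3 + h}{h + h}\right) = 6 - \left(-3 + \frac{-3 + h}{2 h}\right) = 6 + \left(3 - \frac{-3 + h}{2 h}\right) = 9 - \frac{-3 + h}{2 h}$)
$r = \frac{200}{7}$ ($r = \left(\frac{3 + 17 \left(3 + 4\right)}{2 \left(3 + 4\right)} - 3\right) 5 = \left(\frac{3 + 17 \cdot 7}{2 \cdot 7} - 3\right) 5 = \left(\frac{1}{2} \cdot \frac{1}{7} \left(3 + 119\right) - 3\right) 5 = \left(\frac{1}{2} \cdot \frac{1}{7} \cdot 122 - 3\right) 5 = \left(\frac{61}{7} - 3\right) 5 = \frac{40}{7} \cdot 5 = \frac{200}{7} \approx 28.571$)
$\frac{2961 - 2548}{3626 + r} = \frac{2961 - 2548}{3626 + \frac{200}{7}} = \frac{413}{\frac{25582}{7}} = 413 \cdot \frac{7}{25582} = \frac{2891}{25582}$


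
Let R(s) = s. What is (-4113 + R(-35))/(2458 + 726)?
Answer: -1037/796 ≈ -1.3028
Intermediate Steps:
(-4113 + R(-35))/(2458 + 726) = (-4113 - 35)/(2458 + 726) = -4148/3184 = -4148*1/3184 = -1037/796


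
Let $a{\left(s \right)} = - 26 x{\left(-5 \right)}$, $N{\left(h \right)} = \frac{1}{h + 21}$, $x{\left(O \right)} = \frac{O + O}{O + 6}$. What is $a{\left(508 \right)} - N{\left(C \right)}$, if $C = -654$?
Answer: $\frac{164581}{633} \approx 260.0$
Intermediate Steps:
$x{\left(O \right)} = \frac{2 O}{6 + O}$
$N{\left(h \right)} = \frac{1}{21 + h}$
$a{\left(s \right)} = 260$ ($a{\left(s \right)} = - 26 \cdot 2 \left(-5\right) \frac{1}{6 - 5} = - 26 \cdot 2 \left(-5\right) 1^{-1} = - 26 \cdot 2 \left(-5\right) 1 = \left(-26\right) \left(-10\right) = 260$)
$a{\left(508 \right)} - N{\left(C \right)} = 260 - \frac{1}{21 - 654} = 260 - \frac{1}{-633} = 260 - - \frac{1}{633} = 260 + \frac{1}{633} = \frac{164581}{633}$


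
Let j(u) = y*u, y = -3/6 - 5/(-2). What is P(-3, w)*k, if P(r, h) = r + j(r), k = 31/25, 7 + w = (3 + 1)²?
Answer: -279/25 ≈ -11.160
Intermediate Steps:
y = 2 (y = -3*⅙ - 5*(-½) = -½ + 5/2 = 2)
w = 9 (w = -7 + (3 + 1)² = -7 + 4² = -7 + 16 = 9)
j(u) = 2*u
k = 31/25 (k = 31*(1/25) = 31/25 ≈ 1.2400)
P(r, h) = 3*r (P(r, h) = r + 2*r = 3*r)
P(-3, w)*k = (3*(-3))*(31/25) = -9*31/25 = -279/25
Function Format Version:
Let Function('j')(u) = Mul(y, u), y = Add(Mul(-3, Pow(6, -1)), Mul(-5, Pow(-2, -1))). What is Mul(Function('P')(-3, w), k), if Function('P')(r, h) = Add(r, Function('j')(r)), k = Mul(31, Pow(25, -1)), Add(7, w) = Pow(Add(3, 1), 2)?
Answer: Rational(-279, 25) ≈ -11.160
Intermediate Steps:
y = 2 (y = Add(Mul(-3, Rational(1, 6)), Mul(-5, Rational(-1, 2))) = Add(Rational(-1, 2), Rational(5, 2)) = 2)
w = 9 (w = Add(-7, Pow(Add(3, 1), 2)) = Add(-7, Pow(4, 2)) = Add(-7, 16) = 9)
Function('j')(u) = Mul(2, u)
k = Rational(31, 25) (k = Mul(31, Rational(1, 25)) = Rational(31, 25) ≈ 1.2400)
Function('P')(r, h) = Mul(3, r) (Function('P')(r, h) = Add(r, Mul(2, r)) = Mul(3, r))
Mul(Function('P')(-3, w), k) = Mul(Mul(3, -3), Rational(31, 25)) = Mul(-9, Rational(31, 25)) = Rational(-279, 25)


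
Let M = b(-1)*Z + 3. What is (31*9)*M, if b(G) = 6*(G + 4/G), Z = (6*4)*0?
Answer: 837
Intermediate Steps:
Z = 0 (Z = 24*0 = 0)
b(G) = 6*G + 24/G
M = 3 (M = (6*(-1) + 24/(-1))*0 + 3 = (-6 + 24*(-1))*0 + 3 = (-6 - 24)*0 + 3 = -30*0 + 3 = 0 + 3 = 3)
(31*9)*M = (31*9)*3 = 279*3 = 837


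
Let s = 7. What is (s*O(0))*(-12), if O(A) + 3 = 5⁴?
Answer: -52248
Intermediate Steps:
O(A) = 622 (O(A) = -3 + 5⁴ = -3 + 625 = 622)
(s*O(0))*(-12) = (7*622)*(-12) = 4354*(-12) = -52248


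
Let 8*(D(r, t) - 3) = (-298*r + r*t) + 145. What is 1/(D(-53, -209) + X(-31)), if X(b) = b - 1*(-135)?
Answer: 1/3484 ≈ 0.00028703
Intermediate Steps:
X(b) = 135 + b (X(b) = b + 135 = 135 + b)
D(r, t) = 169/8 - 149*r/4 + r*t/8 (D(r, t) = 3 + ((-298*r + r*t) + 145)/8 = 3 + (145 - 298*r + r*t)/8 = 3 + (145/8 - 149*r/4 + r*t/8) = 169/8 - 149*r/4 + r*t/8)
1/(D(-53, -209) + X(-31)) = 1/((169/8 - 149/4*(-53) + (⅛)*(-53)*(-209)) + (135 - 31)) = 1/((169/8 + 7897/4 + 11077/8) + 104) = 1/(3380 + 104) = 1/3484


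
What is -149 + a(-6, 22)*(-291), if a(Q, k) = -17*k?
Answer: 108685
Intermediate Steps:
-149 + a(-6, 22)*(-291) = -149 - 17*22*(-291) = -149 - 374*(-291) = -149 + 108834 = 108685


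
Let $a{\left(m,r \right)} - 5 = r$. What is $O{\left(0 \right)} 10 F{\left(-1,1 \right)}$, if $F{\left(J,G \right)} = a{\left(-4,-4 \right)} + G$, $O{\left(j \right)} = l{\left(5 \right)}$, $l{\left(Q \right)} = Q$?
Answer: $100$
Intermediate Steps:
$O{\left(j \right)} = 5$
$a{\left(m,r \right)} = 5 + r$
$F{\left(J,G \right)} = 1 + G$ ($F{\left(J,G \right)} = \left(5 - 4\right) + G = 1 + G$)
$O{\left(0 \right)} 10 F{\left(-1,1 \right)} = 5 \cdot 10 \left(1 + 1\right) = 50 \cdot 2 = 100$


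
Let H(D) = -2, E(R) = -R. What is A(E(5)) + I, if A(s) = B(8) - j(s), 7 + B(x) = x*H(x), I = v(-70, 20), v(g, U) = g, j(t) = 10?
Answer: -103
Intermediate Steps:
I = -70
B(x) = -7 - 2*x (B(x) = -7 + x*(-2) = -7 - 2*x)
A(s) = -33 (A(s) = (-7 - 2*8) - 1*10 = (-7 - 16) - 10 = -23 - 10 = -33)
A(E(5)) + I = -33 - 70 = -103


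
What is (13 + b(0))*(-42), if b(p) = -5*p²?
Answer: -546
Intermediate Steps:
(13 + b(0))*(-42) = (13 - 5*0²)*(-42) = (13 - 5*0)*(-42) = (13 + 0)*(-42) = 13*(-42) = -546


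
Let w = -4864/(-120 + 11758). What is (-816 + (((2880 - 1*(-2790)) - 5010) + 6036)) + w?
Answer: 34213288/5819 ≈ 5879.6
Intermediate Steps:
w = -2432/5819 (w = -4864/11638 = -4864*1/11638 = -2432/5819 ≈ -0.41794)
(-816 + (((2880 - 1*(-2790)) - 5010) + 6036)) + w = (-816 + (((2880 - 1*(-2790)) - 5010) + 6036)) - 2432/5819 = (-816 + (((2880 + 2790) - 5010) + 6036)) - 2432/5819 = (-816 + ((5670 - 5010) + 6036)) - 2432/5819 = (-816 + (660 + 6036)) - 2432/5819 = (-816 + 6696) - 2432/5819 = 5880 - 2432/5819 = 34213288/5819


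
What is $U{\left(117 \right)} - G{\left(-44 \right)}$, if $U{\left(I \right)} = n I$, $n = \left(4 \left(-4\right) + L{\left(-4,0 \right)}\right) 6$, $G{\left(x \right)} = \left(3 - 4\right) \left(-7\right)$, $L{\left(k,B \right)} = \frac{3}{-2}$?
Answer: $-12292$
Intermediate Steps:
$L{\left(k,B \right)} = - \frac{3}{2}$ ($L{\left(k,B \right)} = 3 \left(- \frac{1}{2}\right) = - \frac{3}{2}$)
$G{\left(x \right)} = 7$ ($G{\left(x \right)} = \left(-1\right) \left(-7\right) = 7$)
$n = -105$ ($n = \left(4 \left(-4\right) - \frac{3}{2}\right) 6 = \left(-16 - \frac{3}{2}\right) 6 = \left(- \frac{35}{2}\right) 6 = -105$)
$U{\left(I \right)} = - 105 I$
$U{\left(117 \right)} - G{\left(-44 \right)} = \left(-105\right) 117 - 7 = -12285 - 7 = -12292$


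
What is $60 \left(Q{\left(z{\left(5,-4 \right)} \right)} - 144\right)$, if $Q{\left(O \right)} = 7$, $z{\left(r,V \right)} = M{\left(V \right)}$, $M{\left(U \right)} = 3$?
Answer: $-8220$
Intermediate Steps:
$z{\left(r,V \right)} = 3$
$60 \left(Q{\left(z{\left(5,-4 \right)} \right)} - 144\right) = 60 \left(7 - 144\right) = 60 \left(-137\right) = -8220$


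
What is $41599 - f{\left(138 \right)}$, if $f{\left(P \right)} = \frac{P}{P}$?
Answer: $41598$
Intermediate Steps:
$f{\left(P \right)} = 1$
$41599 - f{\left(138 \right)} = 41599 - 1 = 41598$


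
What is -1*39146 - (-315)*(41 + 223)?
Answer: 44014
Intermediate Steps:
-1*39146 - (-315)*(41 + 223) = -39146 - (-315)*264 = -39146 - 1*(-83160) = -39146 + 83160 = 44014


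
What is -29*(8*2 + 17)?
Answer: -957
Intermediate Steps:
-29*(8*2 + 17) = -29*(16 + 17) = -29*33 = -957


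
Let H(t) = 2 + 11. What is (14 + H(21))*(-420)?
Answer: -11340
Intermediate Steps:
H(t) = 13
(14 + H(21))*(-420) = (14 + 13)*(-420) = 27*(-420) = -11340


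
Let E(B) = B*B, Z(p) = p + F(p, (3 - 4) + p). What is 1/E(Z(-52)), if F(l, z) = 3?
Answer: 1/2401 ≈ 0.00041649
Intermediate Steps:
Z(p) = 3 + p (Z(p) = p + 3 = 3 + p)
E(B) = B²
1/E(Z(-52)) = 1/((3 - 52)²) = 1/((-49)²) = 1/2401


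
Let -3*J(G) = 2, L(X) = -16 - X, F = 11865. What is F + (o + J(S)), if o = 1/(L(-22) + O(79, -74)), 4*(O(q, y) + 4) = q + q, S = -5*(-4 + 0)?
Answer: 2954225/249 ≈ 11864.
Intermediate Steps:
S = 20 (S = -5*(-4) = 20)
O(q, y) = -4 + q/2 (O(q, y) = -4 + (q + q)/4 = -4 + (2*q)/4 = -4 + q/2)
J(G) = -⅔ (J(G) = -⅓*2 = -⅔)
o = 2/83 (o = 1/((-16 - 1*(-22)) + (-4 + (½)*79)) = 1/((-16 + 22) + (-4 + 79/2)) = 1/(6 + 71/2) = 1/(83/2) = 2/83 ≈ 0.024096)
F + (o + J(S)) = 11865 + (2/83 - ⅔) = 11865 - 160/249 = 2954225/249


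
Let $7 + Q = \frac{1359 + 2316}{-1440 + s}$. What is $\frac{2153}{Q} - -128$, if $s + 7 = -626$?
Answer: $- \frac{711787}{6062} \approx -117.42$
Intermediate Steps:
$s = -633$ ($s = -7 - 626 = -633$)
$Q = - \frac{6062}{691}$ ($Q = -7 + \frac{1359 + 2316}{-1440 - 633} = -7 + \frac{3675}{-2073} = -7 + 3675 \left(- \frac{1}{2073}\right) = -7 - \frac{1225}{691} = - \frac{6062}{691} \approx -8.7728$)
$\frac{2153}{Q} - -128 = \frac{2153}{- \frac{6062}{691}} - -128 = 2153 \left(- \frac{691}{6062}\right) + 128 = - \frac{1487723}{6062} + 128 = - \frac{711787}{6062}$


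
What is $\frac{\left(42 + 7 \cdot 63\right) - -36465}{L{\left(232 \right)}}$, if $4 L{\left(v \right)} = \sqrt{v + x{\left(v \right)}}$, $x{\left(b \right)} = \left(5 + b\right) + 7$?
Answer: $\frac{73896 \sqrt{119}}{119} \approx 6774.0$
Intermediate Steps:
$x{\left(b \right)} = 12 + b$
$L{\left(v \right)} = \frac{\sqrt{12 + 2 v}}{4}$ ($L{\left(v \right)} = \frac{\sqrt{v + \left(12 + v\right)}}{4} = \frac{\sqrt{12 + 2 v}}{4}$)
$\frac{\left(42 + 7 \cdot 63\right) - -36465}{L{\left(232 \right)}} = \frac{\left(42 + 7 \cdot 63\right) - -36465}{\frac{1}{4} \sqrt{12 + 2 \cdot 232}} = \frac{\left(42 + 441\right) + 36465}{\frac{1}{4} \sqrt{12 + 464}} = \frac{483 + 36465}{\frac{1}{4} \sqrt{476}} = \frac{36948}{\frac{1}{4} \cdot 2 \sqrt{119}} = \frac{36948}{\frac{1}{2} \sqrt{119}} = 36948 \frac{2 \sqrt{119}}{119} = \frac{73896 \sqrt{119}}{119}$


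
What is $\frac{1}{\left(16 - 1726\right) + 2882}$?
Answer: $\frac{1}{1172} \approx 0.00085324$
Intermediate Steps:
$\frac{1}{\left(16 - 1726\right) + 2882} = \frac{1}{-1710 + 2882} = \frac{1}{1172}$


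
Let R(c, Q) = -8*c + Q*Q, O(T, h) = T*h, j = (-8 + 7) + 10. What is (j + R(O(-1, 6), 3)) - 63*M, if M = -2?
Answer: 192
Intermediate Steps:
j = 9 (j = -1 + 10 = 9)
R(c, Q) = Q² - 8*c (R(c, Q) = -8*c + Q² = Q² - 8*c)
(j + R(O(-1, 6), 3)) - 63*M = (9 + (3² - (-8)*6)) - 63*(-2) = (9 + (9 - 8*(-6))) + 126 = (9 + (9 + 48)) + 126 = (9 + 57) + 126 = 66 + 126 = 192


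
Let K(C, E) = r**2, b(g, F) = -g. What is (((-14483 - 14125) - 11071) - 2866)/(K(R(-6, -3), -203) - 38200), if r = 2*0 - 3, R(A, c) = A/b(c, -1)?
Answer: 42545/38191 ≈ 1.1140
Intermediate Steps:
R(A, c) = -A/c (R(A, c) = A/((-c)) = A*(-1/c) = -A/c)
r = -3 (r = 0 - 3 = -3)
K(C, E) = 9 (K(C, E) = (-3)**2 = 9)
(((-14483 - 14125) - 11071) - 2866)/(K(R(-6, -3), -203) - 38200) = (((-14483 - 14125) - 11071) - 2866)/(9 - 38200) = ((-28608 - 11071) - 2866)/(-38191) = (-39679 - 2866)*(-1/38191) = -42545*(-1/38191) = 42545/38191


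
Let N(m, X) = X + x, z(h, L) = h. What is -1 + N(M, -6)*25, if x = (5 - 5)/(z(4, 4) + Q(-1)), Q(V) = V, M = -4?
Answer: -151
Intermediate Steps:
x = 0 (x = (5 - 5)/(4 - 1) = 0/3 = 0*(1/3) = 0)
N(m, X) = X (N(m, X) = X + 0 = X)
-1 + N(M, -6)*25 = -1 - 6*25 = -1 - 150 = -151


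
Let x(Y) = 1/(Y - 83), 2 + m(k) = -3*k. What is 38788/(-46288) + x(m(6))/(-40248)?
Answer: -10049832149/11993058792 ≈ -0.83797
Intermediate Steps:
m(k) = -2 - 3*k
x(Y) = 1/(-83 + Y)
38788/(-46288) + x(m(6))/(-40248) = 38788/(-46288) + 1/(-83 + (-2 - 3*6)*(-40248)) = 38788*(-1/46288) - 1/40248/(-83 + (-2 - 18)) = -9697/11572 - 1/40248/(-83 - 20) = -9697/11572 - 1/40248/(-103) = -9697/11572 - 1/103*(-1/40248) = -9697/11572 + 1/4145544 = -10049832149/11993058792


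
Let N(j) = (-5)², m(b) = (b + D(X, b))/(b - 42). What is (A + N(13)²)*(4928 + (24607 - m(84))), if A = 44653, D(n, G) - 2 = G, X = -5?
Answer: 28079151700/21 ≈ 1.3371e+9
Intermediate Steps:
D(n, G) = 2 + G
m(b) = (2 + 2*b)/(-42 + b) (m(b) = (b + (2 + b))/(b - 42) = (2 + 2*b)/(-42 + b))
N(j) = 25
(A + N(13)²)*(4928 + (24607 - m(84))) = (44653 + 25²)*(4928 + (24607 - 2*(1 + 84)/(-42 + 84))) = (44653 + 625)*(4928 + (24607 - 2*85/42)) = 45278*(4928 + (24607 - 2*85/42)) = 45278*(4928 + (24607 - 1*85/21)) = 45278*(4928 + (24607 - 85/21)) = 45278*(4928 + 516662/21) = 45278*(620150/21) = 28079151700/21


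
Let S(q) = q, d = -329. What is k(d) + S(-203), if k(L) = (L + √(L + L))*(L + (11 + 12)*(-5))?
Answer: 145873 - 444*I*√658 ≈ 1.4587e+5 - 11389.0*I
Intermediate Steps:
k(L) = (-115 + L)*(L + √2*√L) (k(L) = (L + √(2*L))*(L + 23*(-5)) = (L + √2*√L)*(L - 115) = (L + √2*√L)*(-115 + L) = (-115 + L)*(L + √2*√L))
k(d) + S(-203) = ((-329)² - 115*(-329) + √2*(-329)^(3/2) - 115*√2*√(-329)) - 203 = (108241 + 37835 + √2*(-329*I*√329) - 115*√2*I*√329) - 203 = (108241 + 37835 - 329*I*√658 - 115*I*√658) - 203 = (146076 - 444*I*√658) - 203 = 145873 - 444*I*√658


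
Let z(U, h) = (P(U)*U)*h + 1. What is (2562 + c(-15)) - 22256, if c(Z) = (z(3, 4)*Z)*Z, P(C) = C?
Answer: -11369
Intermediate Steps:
z(U, h) = 1 + h*U² (z(U, h) = (U*U)*h + 1 = U²*h + 1 = h*U² + 1 = 1 + h*U²)
c(Z) = 37*Z² (c(Z) = ((1 + 4*3²)*Z)*Z = ((1 + 4*9)*Z)*Z = ((1 + 36)*Z)*Z = (37*Z)*Z = 37*Z²)
(2562 + c(-15)) - 22256 = (2562 + 37*(-15)²) - 22256 = (2562 + 37*225) - 22256 = (2562 + 8325) - 22256 = 10887 - 22256 = -11369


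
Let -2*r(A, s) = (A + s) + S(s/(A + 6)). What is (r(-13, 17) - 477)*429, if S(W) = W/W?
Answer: -411411/2 ≈ -2.0571e+5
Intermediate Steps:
S(W) = 1
r(A, s) = -½ - A/2 - s/2 (r(A, s) = -((A + s) + 1)/2 = -(1 + A + s)/2 = -½ - A/2 - s/2)
(r(-13, 17) - 477)*429 = ((-½ - ½*(-13) - ½*17) - 477)*429 = ((-½ + 13/2 - 17/2) - 477)*429 = (-5/2 - 477)*429 = -959/2*429 = -411411/2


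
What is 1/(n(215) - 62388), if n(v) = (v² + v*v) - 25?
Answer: 1/30037 ≈ 3.3292e-5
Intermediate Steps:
n(v) = -25 + 2*v² (n(v) = (v² + v²) - 25 = 2*v² - 25 = -25 + 2*v²)
1/(n(215) - 62388) = 1/((-25 + 2*215²) - 62388) = 1/((-25 + 2*46225) - 62388) = 1/((-25 + 92450) - 62388) = 1/(92425 - 62388) = 1/30037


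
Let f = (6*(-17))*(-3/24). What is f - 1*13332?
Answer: -53277/4 ≈ -13319.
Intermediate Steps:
f = 51/4 (f = -(-306)/24 = -102*(-1/8) = 51/4 ≈ 12.750)
f - 1*13332 = 51/4 - 1*13332 = 51/4 - 13332 = -53277/4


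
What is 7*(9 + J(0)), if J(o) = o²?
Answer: 63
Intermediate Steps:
7*(9 + J(0)) = 7*(9 + 0²) = 7*(9 + 0) = 7*9 = 63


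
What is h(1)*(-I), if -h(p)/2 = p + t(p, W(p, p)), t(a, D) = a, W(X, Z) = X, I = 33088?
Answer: 132352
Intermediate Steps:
h(p) = -4*p (h(p) = -2*(p + p) = -4*p)
h(1)*(-I) = (-4*1)*(-1*33088) = -4*(-33088) = 132352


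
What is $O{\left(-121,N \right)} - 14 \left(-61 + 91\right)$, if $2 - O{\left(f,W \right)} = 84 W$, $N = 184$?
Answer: $-15874$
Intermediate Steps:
$O{\left(f,W \right)} = 2 - 84 W$
$O{\left(-121,N \right)} - 14 \left(-61 + 91\right) = \left(2 - 15456\right) - 14 \left(-61 + 91\right) = \left(2 - 15456\right) - 420 = -15454 - 420 = -15874$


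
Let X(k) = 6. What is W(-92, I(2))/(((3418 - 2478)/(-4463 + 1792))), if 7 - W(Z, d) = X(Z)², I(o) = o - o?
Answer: 77459/940 ≈ 82.403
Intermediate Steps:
I(o) = 0
W(Z, d) = -29 (W(Z, d) = 7 - 1*6² = 7 - 1*36 = 7 - 36 = -29)
W(-92, I(2))/(((3418 - 2478)/(-4463 + 1792))) = -29*(-4463 + 1792)/(3418 - 2478) = -29/(940/(-2671)) = -29/(940*(-1/2671)) = -29/(-940/2671) = -29*(-2671/940) = 77459/940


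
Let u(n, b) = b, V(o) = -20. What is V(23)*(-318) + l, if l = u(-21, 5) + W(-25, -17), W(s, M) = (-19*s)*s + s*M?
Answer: -5085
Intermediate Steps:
W(s, M) = -19*s**2 + M*s
l = -11445 (l = 5 - 25*(-17 - 19*(-25)) = 5 - 25*(-17 + 475) = 5 - 25*458 = 5 - 11450 = -11445)
V(23)*(-318) + l = -20*(-318) - 11445 = 6360 - 11445 = -5085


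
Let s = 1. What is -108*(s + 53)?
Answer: -5832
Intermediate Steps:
-108*(s + 53) = -108*(1 + 53) = -108*54 = -5832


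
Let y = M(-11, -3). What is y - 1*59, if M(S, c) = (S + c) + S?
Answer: -84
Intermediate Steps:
M(S, c) = c + 2*S
y = -25 (y = -3 + 2*(-11) = -3 - 22 = -25)
y - 1*59 = -25 - 1*59 = -25 - 59 = -84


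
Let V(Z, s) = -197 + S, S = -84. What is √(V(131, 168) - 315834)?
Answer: I*√316115 ≈ 562.24*I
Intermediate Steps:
V(Z, s) = -281 (V(Z, s) = -197 - 84 = -281)
√(V(131, 168) - 315834) = √(-281 - 315834) = √(-316115) = I*√316115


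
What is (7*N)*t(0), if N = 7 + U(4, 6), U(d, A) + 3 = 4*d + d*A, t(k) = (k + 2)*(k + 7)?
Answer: 4312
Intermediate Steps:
t(k) = (2 + k)*(7 + k)
U(d, A) = -3 + 4*d + A*d (U(d, A) = -3 + (4*d + d*A) = -3 + (4*d + A*d) = -3 + 4*d + A*d)
N = 44 (N = 7 + (-3 + 4*4 + 6*4) = 7 + (-3 + 16 + 24) = 7 + 37 = 44)
(7*N)*t(0) = (7*44)*(14 + 0² + 9*0) = 308*(14 + 0 + 0) = 308*14 = 4312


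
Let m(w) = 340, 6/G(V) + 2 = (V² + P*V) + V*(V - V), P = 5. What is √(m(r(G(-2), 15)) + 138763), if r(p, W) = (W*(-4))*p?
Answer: √139103 ≈ 372.97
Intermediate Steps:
G(V) = 6/(-2 + V² + 5*V) (G(V) = 6/(-2 + ((V² + 5*V) + V*(V - V))) = 6/(-2 + ((V² + 5*V) + V*0)) = 6/(-2 + ((V² + 5*V) + 0)) = 6/(-2 + (V² + 5*V)) = 6/(-2 + V² + 5*V))
r(p, W) = -4*W*p (r(p, W) = (-4*W)*p = -4*W*p)
√(m(r(G(-2), 15)) + 138763) = √(340 + 138763) = √139103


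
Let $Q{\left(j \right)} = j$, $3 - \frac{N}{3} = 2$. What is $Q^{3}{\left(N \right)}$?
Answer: $27$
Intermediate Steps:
$N = 3$ ($N = 9 - 6 = 3$)
$Q^{3}{\left(N \right)} = 3^{3} = 27$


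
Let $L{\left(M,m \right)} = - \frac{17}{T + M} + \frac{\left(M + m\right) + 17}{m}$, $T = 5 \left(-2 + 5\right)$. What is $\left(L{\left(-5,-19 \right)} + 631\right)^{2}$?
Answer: $\frac{14313011769}{36100} \approx 3.9648 \cdot 10^{5}$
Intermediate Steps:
$T = 15$ ($T = 5 \cdot 3 = 15$)
$L{\left(M,m \right)} = - \frac{17}{15 + M} + \frac{17 + M + m}{m}$ ($L{\left(M,m \right)} = - \frac{17}{15 + M} + \frac{\left(M + m\right) + 17}{m} = - \frac{17}{15 + M} + \frac{17 + M + m}{m}$)
$\left(L{\left(-5,-19 \right)} + 631\right)^{2} = \left(\frac{255 + \left(-5\right)^{2} - -38 + 32 \left(-5\right) - -95}{\left(-19\right) \left(15 - 5\right)} + 631\right)^{2} = \left(- \frac{255 + 25 + 38 - 160 + 95}{19 \cdot 10} + 631\right)^{2} = \left(\left(- \frac{1}{19}\right) \frac{1}{10} \cdot 253 + 631\right)^{2} = \left(- \frac{253}{190} + 631\right)^{2} = \left(\frac{119637}{190}\right)^{2} = \frac{14313011769}{36100}$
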